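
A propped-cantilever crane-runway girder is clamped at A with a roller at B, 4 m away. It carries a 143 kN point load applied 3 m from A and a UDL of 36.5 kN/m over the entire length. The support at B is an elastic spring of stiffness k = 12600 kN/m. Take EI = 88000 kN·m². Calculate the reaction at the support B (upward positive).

R_B = 109.4 kN

Take the reaction at B as the redundant and release it; the primary structure is a cantilever fixed at A.
Primary-structure tip deflection at B by superposition:
  point load 143 at a = 3: Pa²(3L − a)/(6EI) = 1930/EI
  UDL 36.5: wL⁴/(8EI) = 1168/EI
  δ_0 = 3098/EI
Tip deflection under a unit load at B: L³/(3EI) = 21.33/EI.
With EI = 88000 kN·m²: δ_0 = 0.03521 m and δ_{BB} = 0.000242 m/kN.
Compatibility — the spring shortens by R_B/k under the reaction it provides: δ_0 − R_B·δ_{BB} = R_B/k. With 1/k = 0.000079 m/kN, R_B = δ_0 / (δ_{BB} + 1/k) = 0.03521 / (0.000242 + 0.000079) = 109.4 kN.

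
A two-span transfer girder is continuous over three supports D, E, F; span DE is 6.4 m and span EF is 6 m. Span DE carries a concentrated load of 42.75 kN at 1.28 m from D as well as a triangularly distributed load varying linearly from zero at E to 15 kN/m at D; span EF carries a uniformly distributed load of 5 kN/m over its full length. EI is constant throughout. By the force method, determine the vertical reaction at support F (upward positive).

Take M_E as the redundant. Released structure: two simple spans DE and EF with a hinge at E.
Rotations at E on the released spans (each span's end-slope, ×1/EI):
  span DE: point load 42.75 at a = 1.28: Pab(L + a)/(6LEI) = 56.03/EI
  span DE: triangular load, peak 15: 7w₀L³/(360EI) = 76.46/EI
  span EF: UDL 5: wL³/(24EI) = 45/EI
  relative rotation θ_0 = (132.5 + 45)/EI = 177.5/EI
A unit hogging moment at E produces rotation L₁/(3EI) + L₂/(3EI) = 4.133/EI.
Slope continuity at E: θ_0 = M_E·4.133/EI, so M_E = 177.5/4.133 = 42.94 kN·m (hogging).
Span EF, ΣM about F: R_E^{EF}·6 = 90 + 42.94, so R_E^{EF} = 22.16 kN and R_F = 30 − 22.16 = 7.843 kN.

R_F = 7.843 kN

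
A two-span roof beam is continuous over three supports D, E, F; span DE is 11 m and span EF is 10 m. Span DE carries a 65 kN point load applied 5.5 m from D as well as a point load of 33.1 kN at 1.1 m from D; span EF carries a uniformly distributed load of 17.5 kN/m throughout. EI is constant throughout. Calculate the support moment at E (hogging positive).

M_E = 183.8 kN·m

Release continuity at E by inserting a hinge; the redundant is the internal moment M_E. The primary structure is two simply-supported spans DE and EF.
End slopes at the hinge E, treating each span as simply supported:
  span DE: point load 65 at a = 5.5: Pab(L + a)/(6LEI) = 491.6/EI
  span DE: point load 33.1 at a = 1.1: Pab(L + a)/(6LEI) = 66.08/EI
  span EF: UDL 17.5: wL³/(24EI) = 729.2/EI
  relative rotation θ_0 = (557.6 + 729.2)/EI = 1287/EI
A unit hogging moment at E produces rotation L₁/(3EI) + L₂/(3EI) = 7/EI.
Slope continuity at E: θ_0 = M_E·7/EI, so M_E = 1287/7 = 183.8 kN·m (hogging).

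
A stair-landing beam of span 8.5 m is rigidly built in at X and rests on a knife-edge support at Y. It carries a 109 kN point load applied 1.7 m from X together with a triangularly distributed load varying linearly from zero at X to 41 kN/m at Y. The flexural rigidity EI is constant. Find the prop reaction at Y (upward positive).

R_Y = 101.9 kN

Take the reaction at Y as the redundant and release it; the primary structure is a cantilever fixed at X.
Free-end deflection of the primary structure under the applied loading (downward +):
  point load 109 at a = 1.7: Pa²(3L − a)/(6EI) = 1250/EI
  triangular load, peak 41 at the free end: 11w₀L⁴/(120EI) = 19619/EI
  δ_0 = 20868/EI
Tip deflection under a unit load at Y: L³/(3EI) = 204.7/EI.
Compatibility at Y: δ_0 − R_Y·δ_{YY} = 0, so R_Y = 20868/204.7 = 101.9 kN.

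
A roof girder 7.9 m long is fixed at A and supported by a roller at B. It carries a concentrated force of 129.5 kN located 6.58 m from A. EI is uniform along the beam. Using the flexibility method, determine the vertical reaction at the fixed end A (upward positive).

Remove the prop at B; the released (primary) structure is a cantilever built in at A.
Primary-structure tip deflection at B by superposition:
  point load 129.5 at a = 6.58: Pa²(3L − a)/(6EI) = 15998/EI
Tip deflection under a unit load at B: L³/(3EI) = 164.3/EI.
Compatibility at B: δ_0 − R_B·δ_{BB} = 0, so R_B = 15998/164.3 = 97.35 kN.
Vertical equilibrium: R_A = ΣP − R_B = 129.5 − 97.35 = 32.15 kN.

R_A = 32.15 kN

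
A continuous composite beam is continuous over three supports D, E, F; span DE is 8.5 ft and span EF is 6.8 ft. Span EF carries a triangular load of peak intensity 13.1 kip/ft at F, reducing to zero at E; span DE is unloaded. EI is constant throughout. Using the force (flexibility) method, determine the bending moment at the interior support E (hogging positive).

Take M_E as the redundant. Released structure: two simple spans DE and EF with a hinge at E.
End slopes at the hinge E, treating each span as simply supported:
  span EF: triangular load, peak 13.1: 7w₀L³/(360EI) = 80.09/EI
  relative rotation θ_0 = (0 + 80.09)/EI = 80.09/EI
A unit hogging moment at E produces rotation L₁/(3EI) + L₂/(3EI) = 5.1/EI.
Compatibility: M_E·(L₁+L₂)/(3EI) = θ_0, giving M_E = 15.7 kip·ft (hogging).

M_E = 15.7 kip·ft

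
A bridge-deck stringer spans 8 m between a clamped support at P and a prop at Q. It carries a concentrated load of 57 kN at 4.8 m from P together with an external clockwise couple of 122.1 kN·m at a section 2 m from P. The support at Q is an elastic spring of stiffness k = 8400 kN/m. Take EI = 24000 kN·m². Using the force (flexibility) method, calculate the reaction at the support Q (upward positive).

R_Q = 34.07 kN

Take the reaction at Q as the redundant and release it; the primary structure is a cantilever fixed at P.
Downward deflection at the released point Q due to the loads:
  point load 57 at a = 4.8: Pa²(3L − a)/(6EI) = 4202/EI
  clockwise couple 122.1 at a = 2: M₀a(2L − a)/(2EI) = 1709/EI
  δ_0 = 5912/EI
Flexibility coefficient — unit upward force at Q: δ_{QQ} = L³/(3EI) = 170.7/EI.
With EI = 24000 kN·m²: δ_0 = 0.24633 m and δ_{QQ} = 0.007111 m/kN.
Compatibility — the spring shortens by R_Q/k under the reaction it provides: δ_0 − R_Q·δ_{QQ} = R_Q/k. With 1/k = 0.000119 m/kN, R_Q = δ_0 / (δ_{QQ} + 1/k) = 0.24633 / (0.007111 + 0.000119) = 34.07 kN.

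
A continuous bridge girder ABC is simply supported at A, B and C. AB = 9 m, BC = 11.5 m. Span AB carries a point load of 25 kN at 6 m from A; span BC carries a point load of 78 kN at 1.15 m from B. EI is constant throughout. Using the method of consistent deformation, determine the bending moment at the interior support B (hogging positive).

M_B = 61.32 kN·m

Take M_B as the redundant. Released structure: two simple spans AB and BC with a hinge at B.
Rotations at B on the released spans (each span's end-slope, ×1/EI):
  span AB: point load 25 at a = 6: Pab(L + a)/(6LEI) = 125/EI
  span BC: point load 78 at a = 1.15: Pab(L + b)/(6LEI) = 294/EI
  relative rotation θ_0 = (125 + 294)/EI = 419/EI
A unit hogging moment at B produces rotation L₁/(3EI) + L₂/(3EI) = 6.833/EI.
Slope continuity at B: θ_0 = M_B·6.833/EI, so M_B = 419/6.833 = 61.32 kN·m (hogging).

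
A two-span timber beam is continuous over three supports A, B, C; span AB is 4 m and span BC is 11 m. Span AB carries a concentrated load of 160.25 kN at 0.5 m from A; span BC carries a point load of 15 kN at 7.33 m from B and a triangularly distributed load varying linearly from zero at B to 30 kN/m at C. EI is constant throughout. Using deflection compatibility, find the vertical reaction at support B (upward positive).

Insert a hinge at B; M_B is the redundant, and each span becomes simply supported.
End slopes at the hinge B, treating each span as simply supported:
  span AB: point load 160.25 at a = 0.5: Pab(L + a)/(6LEI) = 52.58/EI
  span BC: point load 15 at a = 7.33: Pab(L + b)/(6LEI) = 89.69/EI
  span BC: triangular load, peak 30: 7w₀L³/(360EI) = 776.4/EI
  relative rotation θ_0 = (52.58 + 866.1)/EI = 918.7/EI
A unit hogging moment at B produces rotation L₁/(3EI) + L₂/(3EI) = 5/EI.
Compatibility: M_B·(L₁+L₂)/(3EI) = θ_0, giving M_B = 183.7 kN·m (hogging).
Span AB, ΣM about A with M_B applied at B: R_B^{AB}·4 = 80.12 + 183.7, so R_B^{AB} = 65.97 kN and R_A = 160.2 − 65.97 = 94.28 kN.
Span BC, ΣM about C: R_B^{BC}·11 = 660 + 183.7, so R_B^{BC} = 76.71 kN and R_C = 180 − 76.71 = 103.3 kN.
R_B = 65.97 + 76.71 = 142.7 kN.

R_B = 142.7 kN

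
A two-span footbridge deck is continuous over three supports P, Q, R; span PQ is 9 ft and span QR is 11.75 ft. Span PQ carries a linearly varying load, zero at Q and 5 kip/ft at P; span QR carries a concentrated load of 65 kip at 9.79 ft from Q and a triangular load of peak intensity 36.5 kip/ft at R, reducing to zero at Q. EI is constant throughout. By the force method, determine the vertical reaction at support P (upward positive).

R_P = -8.53 kip

Release continuity at Q by inserting a hinge; the redundant is the internal moment M_Q. The primary structure is two simply-supported spans PQ and QR.
End slopes at the hinge Q, treating each span as simply supported:
  span PQ: triangular load, peak 5: 7w₀L³/(360EI) = 70.88/EI
  span QR: point load 65 at a = 9.79: Pab(L + b)/(6LEI) = 242.5/EI
  span QR: triangular load, peak 36.5: 7w₀L³/(360EI) = 1151/EI
  relative rotation θ_0 = (70.88 + 1394)/EI = 1465/EI
A unit hogging moment at Q produces rotation L₁/(3EI) + L₂/(3EI) = 6.917/EI.
Slope continuity at Q: θ_0 = M_Q·6.917/EI, so M_Q = 1465/6.917 = 211.8 kip·ft (hogging).
Span PQ, ΣM about P with M_Q applied at Q: R_Q^{PQ}·9 = 67.5 + 211.8, so R_Q^{PQ} = 31.03 kip and R_P = 22.5 − 31.03 = -8.53 kip.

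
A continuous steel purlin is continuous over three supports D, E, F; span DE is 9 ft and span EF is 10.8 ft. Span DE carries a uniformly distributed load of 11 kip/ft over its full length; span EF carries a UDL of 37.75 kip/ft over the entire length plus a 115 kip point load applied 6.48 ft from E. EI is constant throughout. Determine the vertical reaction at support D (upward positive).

Release continuity at E by inserting a hinge; the redundant is the internal moment M_E. The primary structure is two simply-supported spans DE and EF.
Rotations at E on the released spans (each span's end-slope, ×1/EI):
  span DE: UDL 11: wL³/(24EI) = 334.1/EI
  span EF: UDL 37.75: wL³/(24EI) = 1981/EI
  span EF: point load 115 at a = 6.48: Pab(L + b)/(6LEI) = 751.2/EI
  relative rotation θ_0 = (334.1 + 2733)/EI = 3067/EI
A unit hogging moment at E produces rotation L₁/(3EI) + L₂/(3EI) = 6.6/EI.
Slope continuity at E: θ_0 = M_E·6.6/EI, so M_E = 3067/6.6 = 464.7 kip·ft (hogging).
Span DE, ΣM about D with M_E applied at E: R_E^{DE}·9 = 445.5 + 464.7, so R_E^{DE} = 101.1 kip and R_D = 99 − 101.1 = -2.128 kip.

R_D = -2.128 kip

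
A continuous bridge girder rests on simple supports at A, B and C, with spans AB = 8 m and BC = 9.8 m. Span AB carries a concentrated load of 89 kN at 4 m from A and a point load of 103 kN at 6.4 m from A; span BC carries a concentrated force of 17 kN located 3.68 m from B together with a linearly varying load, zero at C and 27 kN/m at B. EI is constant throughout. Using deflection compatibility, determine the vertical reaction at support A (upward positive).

R_A = 36.85 kN

Release continuity at B by inserting a hinge; the redundant is the internal moment M_B. The primary structure is two simply-supported spans AB and BC.
End slopes at the hinge B, treating each span as simply supported:
  span AB: point load 89 at a = 4: Pab(L + a)/(6LEI) = 356/EI
  span AB: point load 103 at a = 6.4: Pab(L + a)/(6LEI) = 316.4/EI
  span BC: point load 17 at a = 3.68: Pab(L + b)/(6LEI) = 103.7/EI
  span BC: triangular load, peak 27: w₀L³/(45EI) = 564.7/EI
  relative rotation θ_0 = (672.4 + 668.4)/EI = 1341/EI
A unit hogging moment at B produces rotation L₁/(3EI) + L₂/(3EI) = 5.933/EI.
Slope continuity at B: θ_0 = M_B·5.933/EI, so M_B = 1341/5.933 = 226 kN·m (hogging).
Span AB, ΣM about A with M_B applied at B: R_B^{AB}·8 = 1015 + 226, so R_B^{AB} = 155.1 kN and R_A = 192 − 155.1 = 36.85 kN.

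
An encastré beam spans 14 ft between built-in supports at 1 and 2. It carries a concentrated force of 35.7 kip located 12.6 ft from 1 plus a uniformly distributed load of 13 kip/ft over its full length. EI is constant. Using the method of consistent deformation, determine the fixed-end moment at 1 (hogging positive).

M_1 = 216.8 kip·ft

Release both end moments; the primary structure is a simply-supported span 12 with redundants M_1 and M_2.
On the primary (simply-supported) span, the end slopes from the loading are:
  at 1: point load 35.7 at a = 12.6: Pab(L + b)/(6LEI) = 115.5/EI
  at 2: point load 35.7 at a = 12.6: Pab(L + a)/(6LEI) = 199.4/EI
  at 1: UDL 13: wL³/(24EI) = 1486/EI
  at 2: UDL 13: wL³/(24EI) = 1486/EI
  θ_10 = 1602/EI,  θ_20 = 1686/EI
Flexibility coefficients: a unit moment at one end gives L/(3EI) there and L/(6EI) at the far end, so f₁₁ = f₂₂ = 4.667/EI and f₁₂ = f₂₁ = 2.333/EI.
Compatibility — zero rotation at each built-in end:
  4.667 M_1 + 2.333 M_2 = 1602
  2.333 M_1 + 4.667 M_2 = 1686
Solving the pair gives M_1 = 216.8 kip·ft and M_2 = 252.8 kip·ft (hogging).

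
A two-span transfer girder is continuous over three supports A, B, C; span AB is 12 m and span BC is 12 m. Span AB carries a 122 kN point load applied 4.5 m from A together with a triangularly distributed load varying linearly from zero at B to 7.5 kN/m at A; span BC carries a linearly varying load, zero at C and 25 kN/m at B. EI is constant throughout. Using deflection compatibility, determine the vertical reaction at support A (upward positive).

Insert a hinge at B; M_B is the redundant, and each span becomes simply supported.
End slopes at the hinge B, treating each span as simply supported:
  span AB: point load 122 at a = 4.5: Pab(L + a)/(6LEI) = 943.6/EI
  span AB: triangular load, peak 7.5: 7w₀L³/(360EI) = 252/EI
  span BC: triangular load, peak 25: w₀L³/(45EI) = 960/EI
  relative rotation θ_0 = (1196 + 960)/EI = 2156/EI
A unit hogging moment at B produces rotation L₁/(3EI) + L₂/(3EI) = 8/EI.
Compatibility: M_B·(L₁+L₂)/(3EI) = θ_0, giving M_B = 269.4 kN·m (hogging).
Span AB, ΣM about A with M_B applied at B: R_B^{AB}·12 = 729 + 269.4, so R_B^{AB} = 83.2 kN and R_A = 167 − 83.2 = 83.8 kN.

R_A = 83.8 kN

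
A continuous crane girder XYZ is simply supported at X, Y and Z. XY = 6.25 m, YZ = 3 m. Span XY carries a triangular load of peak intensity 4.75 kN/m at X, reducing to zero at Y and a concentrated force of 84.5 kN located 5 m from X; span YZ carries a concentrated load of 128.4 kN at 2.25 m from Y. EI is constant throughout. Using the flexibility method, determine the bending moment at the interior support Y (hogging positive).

Release continuity at Y by inserting a hinge; the redundant is the internal moment M_Y. The primary structure is two simply-supported spans XY and YZ.
Discontinuity in slope at Y on the released structure — sum the simple-span end rotations:
  span XY: triangular load, peak 4.75: 7w₀L³/(360EI) = 22.55/EI
  span XY: point load 84.5 at a = 5: Pab(L + a)/(6LEI) = 158.4/EI
  span YZ: point load 128.4 at a = 2.25: Pab(L + b)/(6LEI) = 45.14/EI
  relative rotation θ_0 = (181 + 45.14)/EI = 226.1/EI
A unit hogging moment at Y produces rotation L₁/(3EI) + L₂/(3EI) = 3.083/EI.
Slope continuity at Y: θ_0 = M_Y·3.083/EI, so M_Y = 226.1/3.083 = 73.34 kN·m (hogging).

M_Y = 73.34 kN·m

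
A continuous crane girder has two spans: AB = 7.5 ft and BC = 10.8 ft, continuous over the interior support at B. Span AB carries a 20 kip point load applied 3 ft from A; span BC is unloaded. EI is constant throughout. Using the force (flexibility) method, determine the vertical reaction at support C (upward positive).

Take M_B as the redundant. Released structure: two simple spans AB and BC with a hinge at B.
End slopes at the hinge B, treating each span as simply supported:
  span AB: point load 20 at a = 3: Pab(L + a)/(6LEI) = 63/EI
  relative rotation θ_0 = (63 + 0)/EI = 63/EI
A unit hogging moment at B produces rotation L₁/(3EI) + L₂/(3EI) = 6.1/EI.
Slope continuity at B: θ_0 = M_B·6.1/EI, so M_B = 63/6.1 = 10.33 kip·ft (hogging).
Span BC, ΣM about C: R_B^{BC}·10.8 = 0 + 10.33, so R_B^{BC} = 0.9563 kip and R_C = 0 − 0.9563 = -0.9563 kip.

R_C = -0.9563 kip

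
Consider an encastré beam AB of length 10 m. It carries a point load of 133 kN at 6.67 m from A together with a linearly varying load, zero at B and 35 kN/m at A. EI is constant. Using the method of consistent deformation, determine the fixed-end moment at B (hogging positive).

Take the two fixed-end moments M_A, M_B as redundants; the released structure is the simple span AB.
Simple-span end rotations at A and B under the given loads:
  at A: point load 133 at a = 6.67: Pab(L + b)/(6LEI) = 656.3/EI
  at B: point load 133 at a = 6.67: Pab(L + a)/(6LEI) = 820.7/EI
  at A: triangular load, peak 35: w₀L³/(45EI) = 777.8/EI
  at B: triangular load, peak 35: 7w₀L³/(360EI) = 680.6/EI
  θ_A0 = 1434/EI,  θ_B0 = 1501/EI
Flexibility coefficients: a unit moment at one end gives L/(3EI) there and L/(6EI) at the far end, so f₁₁ = f₂₂ = 3.333/EI and f₁₂ = f₂₁ = 1.667/EI.
Compatibility — zero rotation at each built-in end:
  3.333 M_A + 1.667 M_B = 1434
  1.667 M_A + 3.333 M_B = 1501
Solving the pair gives M_A = 273.4 kN·m and M_B = 313.7 kN·m (hogging).

M_B = 313.7 kN·m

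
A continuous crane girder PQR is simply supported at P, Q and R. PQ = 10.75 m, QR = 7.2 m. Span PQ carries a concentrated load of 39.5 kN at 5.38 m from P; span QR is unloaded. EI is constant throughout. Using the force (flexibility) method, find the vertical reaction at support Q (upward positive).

Take M_Q as the redundant. Released structure: two simple spans PQ and QR with a hinge at Q.
Rotations at Q on the released spans (each span's end-slope, ×1/EI):
  span PQ: point load 39.5 at a = 5.38: Pab(L + a)/(6LEI) = 285.4/EI
  relative rotation θ_0 = (285.4 + 0)/EI = 285.4/EI
A unit hogging moment at Q produces rotation L₁/(3EI) + L₂/(3EI) = 5.983/EI.
Compatibility: M_Q·(L₁+L₂)/(3EI) = θ_0, giving M_Q = 47.7 kN·m (hogging).
Span PQ, ΣM about P with M_Q applied at Q: R_Q^{PQ}·10.75 = 212.5 + 47.7, so R_Q^{PQ} = 24.21 kN and R_P = 39.5 − 24.21 = 15.29 kN.
Span QR, ΣM about R: R_Q^{QR}·7.2 = 0 + 47.7, so R_Q^{QR} = 6.624 kN and R_R = 0 − 6.624 = -6.624 kN.
R_Q = 24.21 + 6.624 = 30.83 kN.

R_Q = 30.83 kN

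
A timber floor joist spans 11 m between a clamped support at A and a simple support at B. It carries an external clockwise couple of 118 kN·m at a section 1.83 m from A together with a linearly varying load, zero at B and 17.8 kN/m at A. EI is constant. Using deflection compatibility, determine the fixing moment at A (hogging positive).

Release the roller at B. Primary structure: cantilever fixed at A.
Deflection at B on the released cantilever, summing each load's contribution:
  clockwise couple 118 at a = 1.83: M₀a(2L − a)/(2EI) = 2178/EI
  triangular load, peak 17.8 at the fixed end: w₀L⁴/(30EI) = 8687/EI
  δ_0 = 10865/EI
Tip deflection under a unit load at B: L³/(3EI) = 443.7/EI.
The prop prevents deflection at B: R_B = δ_0/δ_{BB} = 10865/443.7 = 24.49 kN.
Moment equilibrium about A: M_A = Σ(load moments about A) − R_B·L = 477 − 24.49×11 = 207.6 kN·m.

M_A = 207.6 kN·m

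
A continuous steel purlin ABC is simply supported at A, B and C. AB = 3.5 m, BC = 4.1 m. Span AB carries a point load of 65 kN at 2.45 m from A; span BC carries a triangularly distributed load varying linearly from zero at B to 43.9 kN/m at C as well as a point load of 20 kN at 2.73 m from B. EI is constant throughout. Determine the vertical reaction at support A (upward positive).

Take M_B as the redundant. Released structure: two simple spans AB and BC with a hinge at B.
End slopes at the hinge B, treating each span as simply supported:
  span AB: point load 65 at a = 2.45: Pab(L + a)/(6LEI) = 47.38/EI
  span BC: triangular load, peak 43.9: 7w₀L³/(360EI) = 58.83/EI
  span BC: point load 20 at a = 2.73: Pab(L + b)/(6LEI) = 16.63/EI
  relative rotation θ_0 = (47.38 + 75.46)/EI = 122.8/EI
A unit hogging moment at B produces rotation L₁/(3EI) + L₂/(3EI) = 2.533/EI.
Slope continuity at B: θ_0 = M_B·2.533/EI, so M_B = 122.8/2.533 = 48.49 kN·m (hogging).
Span AB, ΣM about A with M_B applied at B: R_B^{AB}·3.5 = 159.2 + 48.49, so R_B^{AB} = 59.35 kN and R_A = 65 − 59.35 = 5.646 kN.

R_A = 5.646 kN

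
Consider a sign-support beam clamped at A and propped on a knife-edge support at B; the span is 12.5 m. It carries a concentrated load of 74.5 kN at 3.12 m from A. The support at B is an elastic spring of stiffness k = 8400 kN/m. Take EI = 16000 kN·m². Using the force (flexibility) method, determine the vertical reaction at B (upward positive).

Choose R_B as the redundant. The primary structure is the cantilever fixed at A.
Primary-structure tip deflection at B by superposition:
  point load 74.5 at a = 3.12: Pa²(3L − a)/(6EI) = 4155/EI
Tip deflection under a unit load at B: L³/(3EI) = 651/EI.
With EI = 16000 kN·m²: δ_0 = 0.25972 m and δ_{BB} = 0.04069 m/kN.
Compatibility — the spring shortens by R_B/k under the reaction it provides: δ_0 − R_B·δ_{BB} = R_B/k. With 1/k = 0.000119 m/kN, R_B = δ_0 / (δ_{BB} + 1/k) = 0.25972 / (0.04069 + 0.000119) = 6.364 kN.

R_B = 6.364 kN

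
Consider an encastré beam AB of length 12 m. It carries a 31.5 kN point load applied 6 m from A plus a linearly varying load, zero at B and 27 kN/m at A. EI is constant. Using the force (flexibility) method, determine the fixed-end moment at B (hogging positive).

M_B = 176.8 kN·m

Release both end moments; the primary structure is a simply-supported span AB with redundants M_A and M_B.
End rotations of the released simple span under the applied load (×1/EI):
  at A: point load 31.5 at a = 6: Pab(L + b)/(6LEI) = 283.5/EI
  at B: point load 31.5 at a = 6: Pab(L + a)/(6LEI) = 283.5/EI
  at A: triangular load, peak 27: w₀L³/(45EI) = 1037/EI
  at B: triangular load, peak 27: 7w₀L³/(360EI) = 907.2/EI
  θ_A0 = 1320/EI,  θ_B0 = 1191/EI
Flexibility coefficients: a unit moment at one end gives L/(3EI) there and L/(6EI) at the far end, so f₁₁ = f₂₂ = 4/EI and f₁₂ = f₂₁ = 2/EI.
Compatibility — zero rotation at each built-in end:
  4 M_A + 2 M_B = 1320
  2 M_A + 4 M_B = 1191
Solving the pair gives M_A = 241.7 kN·m and M_B = 176.8 kN·m (hogging).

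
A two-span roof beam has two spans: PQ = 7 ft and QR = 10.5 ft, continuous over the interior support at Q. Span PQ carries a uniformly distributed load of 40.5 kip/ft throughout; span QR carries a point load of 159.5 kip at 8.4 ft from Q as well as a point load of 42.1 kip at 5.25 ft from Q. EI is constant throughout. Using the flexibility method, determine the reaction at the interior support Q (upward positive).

R_Q = 253.1 kip

Insert a hinge at Q; M_Q is the redundant, and each span becomes simply supported.
Discontinuity in slope at Q on the released structure — sum the simple-span end rotations:
  span PQ: UDL 40.5: wL³/(24EI) = 578.8/EI
  span QR: point load 159.5 at a = 8.4: Pab(L + b)/(6LEI) = 562.7/EI
  span QR: point load 42.1 at a = 5.25: Pab(L + b)/(6LEI) = 290.1/EI
  relative rotation θ_0 = (578.8 + 852.8)/EI = 1432/EI
A unit hogging moment at Q produces rotation L₁/(3EI) + L₂/(3EI) = 5.833/EI.
Slope continuity at Q: θ_0 = M_Q·5.833/EI, so M_Q = 1432/5.833 = 245.4 kip·ft (hogging).
Span PQ, ΣM about P with M_Q applied at Q: R_Q^{PQ}·7 = 992.2 + 245.4, so R_Q^{PQ} = 176.8 kip and R_P = 283.5 − 176.8 = 106.7 kip.
Span QR, ΣM about R: R_Q^{QR}·10.5 = 556 + 245.4, so R_Q^{QR} = 76.32 kip and R_R = 201.6 − 76.32 = 125.3 kip.
R_Q = 176.8 + 76.32 = 253.1 kip.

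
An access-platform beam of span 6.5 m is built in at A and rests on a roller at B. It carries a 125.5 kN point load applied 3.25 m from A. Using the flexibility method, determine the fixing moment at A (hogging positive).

M_A = 153 kN·m

Choose R_B as the redundant. The primary structure is the cantilever fixed at A.
Primary-structure tip deflection at B by superposition:
  point load 125.5 at a = 3.25: Pa²(3L − a)/(6EI) = 3590/EI
Tip deflection under a unit load at B: L³/(3EI) = 91.54/EI.
Compatibility at B: δ_0 − R_B·δ_{BB} = 0, so R_B = 3590/91.54 = 39.22 kN.
Moment equilibrium about A: M_A = Σ(load moments about A) − R_B·L = 407.9 − 39.22×6.5 = 153 kN·m.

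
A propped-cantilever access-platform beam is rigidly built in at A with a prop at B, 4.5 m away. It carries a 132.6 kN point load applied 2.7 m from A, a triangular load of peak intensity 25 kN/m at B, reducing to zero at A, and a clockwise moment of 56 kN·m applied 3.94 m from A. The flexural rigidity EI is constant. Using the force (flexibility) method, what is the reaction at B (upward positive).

R_B = 106.6 kN

Remove the prop at B; the released (primary) structure is a cantilever built in at A.
Downward deflection at the released point B due to the loads:
  point load 132.6 at a = 2.7: Pa²(3L − a)/(6EI) = 1740/EI
  triangular load, peak 25 at the free end: 11w₀L⁴/(120EI) = 939.7/EI
  clockwise couple 56 at a = 3.94: M₀a(2L − a)/(2EI) = 558.2/EI
  δ_0 = 3238/EI
Tip deflection under a unit load at B: L³/(3EI) = 30.38/EI.
Compatibility at B: δ_0 − R_B·δ_{BB} = 0, so R_B = 3238/30.38 = 106.6 kN.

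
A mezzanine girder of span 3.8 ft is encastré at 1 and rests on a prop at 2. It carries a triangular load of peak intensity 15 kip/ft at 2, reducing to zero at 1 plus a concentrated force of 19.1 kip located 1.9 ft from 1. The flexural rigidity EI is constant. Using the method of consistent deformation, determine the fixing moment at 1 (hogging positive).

M_1 = 26.24 kip·ft

Release the roller at 2. Primary structure: cantilever fixed at 1.
Primary-structure tip deflection at 2 by superposition:
  triangular load, peak 15 at the free end: 11w₀L⁴/(120EI) = 286.7/EI
  point load 19.1 at a = 1.9: Pa²(3L − a)/(6EI) = 109.2/EI
  δ_0 = 395.9/EI
Flexibility coefficient — unit upward force at 2: δ_{22} = L³/(3EI) = 18.29/EI.
Compatibility at 2: δ_0 − R_2·δ_{22} = 0, so R_2 = 395.9/18.29 = 21.64 kip.
Moment equilibrium about 1: M_1 = Σ(load moments about 1) − R_2·L = 108.5 − 21.64×3.8 = 26.24 kip·ft.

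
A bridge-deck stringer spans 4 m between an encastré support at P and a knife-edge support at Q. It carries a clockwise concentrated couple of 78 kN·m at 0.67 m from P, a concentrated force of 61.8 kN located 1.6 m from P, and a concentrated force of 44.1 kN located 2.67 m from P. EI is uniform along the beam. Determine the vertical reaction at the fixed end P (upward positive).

R_P = 61.15 kN

Choose R_Q as the redundant. The primary structure is the cantilever fixed at P.
Deflection at Q on the released cantilever, summing each load's contribution:
  clockwise couple 78 at a = 0.67: M₀a(2L − a)/(2EI) = 191.5/EI
  point load 61.8 at a = 1.6: Pa²(3L − a)/(6EI) = 274.2/EI
  point load 44.1 at a = 2.67: Pa²(3L − a)/(6EI) = 488.9/EI
  δ_0 = 954.6/EI
Flexibility coefficient — unit upward force at Q: δ_{QQ} = L³/(3EI) = 21.33/EI.
The prop prevents deflection at Q: R_Q = δ_0/δ_{QQ} = 954.6/21.33 = 44.75 kN.
Vertical equilibrium: R_P = ΣP − R_Q = 105.9 − 44.75 = 61.15 kN.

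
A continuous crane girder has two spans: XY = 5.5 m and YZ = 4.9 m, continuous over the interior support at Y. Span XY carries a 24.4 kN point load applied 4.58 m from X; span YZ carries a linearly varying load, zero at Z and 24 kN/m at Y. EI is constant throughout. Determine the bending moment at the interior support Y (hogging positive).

Insert a hinge at Y; M_Y is the redundant, and each span becomes simply supported.
Discontinuity in slope at Y on the released structure — sum the simple-span end rotations:
  span XY: point load 24.4 at a = 4.58: Pab(L + a)/(6LEI) = 31.4/EI
  span YZ: triangular load, peak 24: w₀L³/(45EI) = 62.75/EI
  relative rotation θ_0 = (31.4 + 62.75)/EI = 94.15/EI
A unit hogging moment at Y produces rotation L₁/(3EI) + L₂/(3EI) = 3.467/EI.
Slope continuity at Y: θ_0 = M_Y·3.467/EI, so M_Y = 94.15/3.467 = 27.16 kN·m (hogging).

M_Y = 27.16 kN·m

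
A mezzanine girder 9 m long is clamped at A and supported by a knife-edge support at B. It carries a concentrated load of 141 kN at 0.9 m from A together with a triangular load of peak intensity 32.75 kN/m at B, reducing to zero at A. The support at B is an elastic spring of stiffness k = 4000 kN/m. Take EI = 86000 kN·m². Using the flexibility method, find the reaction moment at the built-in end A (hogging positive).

M_A = 324 kN·m

Take the reaction at B as the redundant and release it; the primary structure is a cantilever fixed at A.
Free-end deflection of the primary structure under the applied loading (downward +):
  point load 141 at a = 0.9: Pa²(3L − a)/(6EI) = 496.8/EI
  triangular load, peak 32.75 at the free end: 11w₀L⁴/(120EI) = 19697/EI
  δ_0 = 20193/EI
Tip deflection under a unit load at B: L³/(3EI) = 243/EI.
With EI = 86000 kN·m²: δ_0 = 0.23481 m and δ_{BB} = 0.002826 m/kN.
Compatibility — the spring shortens by R_B/k under the reaction it provides: δ_0 − R_B·δ_{BB} = R_B/k. With 1/k = 0.00025 m/kN, R_B = δ_0 / (δ_{BB} + 1/k) = 0.23481 / (0.002826 + 0.00025) = 76.35 kN.
Moment equilibrium about A: M_A = Σ(load moments about A) − R_B·L = 1011 − 76.35×9 = 324 kN·m.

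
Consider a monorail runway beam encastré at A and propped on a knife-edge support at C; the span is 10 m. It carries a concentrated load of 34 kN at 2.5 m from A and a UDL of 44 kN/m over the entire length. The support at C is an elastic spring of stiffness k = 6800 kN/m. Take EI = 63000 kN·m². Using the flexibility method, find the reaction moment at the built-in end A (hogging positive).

M_A = 651.2 kN·m

Take the reaction at C as the redundant and release it; the primary structure is a cantilever fixed at A.
Deflection at C on the released cantilever, summing each load's contribution:
  point load 34 at a = 2.5: Pa²(3L − a)/(6EI) = 974/EI
  UDL 44: wL⁴/(8EI) = 55000/EI
  δ_0 = 55974/EI
Tip deflection under a unit load at C: L³/(3EI) = 333.3/EI.
With EI = 63000 kN·m²: δ_0 = 0.88848 m and δ_{CC} = 0.005291 m/kN.
Compatibility — the spring shortens by R_C/k under the reaction it provides: δ_0 − R_C·δ_{CC} = R_C/k. With 1/k = 0.000147 m/kN, R_C = δ_0 / (δ_{CC} + 1/k) = 0.88848 / (0.005291 + 0.000147) = 163.4 kN.
Moment equilibrium about A: M_A = Σ(load moments about A) − R_C·L = 2285 − 163.4×10 = 651.2 kN·m.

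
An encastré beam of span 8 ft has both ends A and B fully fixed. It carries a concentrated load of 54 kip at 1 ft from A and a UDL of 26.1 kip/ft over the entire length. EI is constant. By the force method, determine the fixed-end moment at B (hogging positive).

Release both end moments; the primary structure is a simply-supported span AB with redundants M_A and M_B.
Simple-span end rotations at A and B under the given loads:
  at A: point load 54 at a = 1: Pab(L + b)/(6LEI) = 118.1/EI
  at B: point load 54 at a = 1: Pab(L + a)/(6LEI) = 70.88/EI
  at A: UDL 26.1: wL³/(24EI) = 556.8/EI
  at B: UDL 26.1: wL³/(24EI) = 556.8/EI
  θ_A0 = 674.9/EI,  θ_B0 = 627.7/EI
Flexibility coefficients: a unit moment at one end gives L/(3EI) there and L/(6EI) at the far end, so f₁₁ = f₂₂ = 2.667/EI and f₁₂ = f₂₁ = 1.333/EI.
Compatibility — zero rotation at each built-in end:
  2.667 M_A + 1.333 M_B = 674.9
  1.333 M_A + 2.667 M_B = 627.7
Solving the pair gives M_A = 180.5 kip·ft and M_B = 145.1 kip·ft (hogging).

M_B = 145.1 kip·ft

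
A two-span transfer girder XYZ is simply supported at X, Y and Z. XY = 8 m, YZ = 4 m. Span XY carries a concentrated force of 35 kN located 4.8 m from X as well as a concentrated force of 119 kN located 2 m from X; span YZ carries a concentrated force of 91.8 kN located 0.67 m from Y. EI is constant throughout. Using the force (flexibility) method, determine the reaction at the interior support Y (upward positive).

Release continuity at Y by inserting a hinge; the redundant is the internal moment M_Y. The primary structure is two simply-supported spans XY and YZ.
Rotations at Y on the released spans (each span's end-slope, ×1/EI):
  span XY: point load 35 at a = 4.8: Pab(L + a)/(6LEI) = 143.4/EI
  span XY: point load 119 at a = 2: Pab(L + a)/(6LEI) = 297.5/EI
  span YZ: point load 91.8 at a = 0.67: Pab(L + b)/(6LEI) = 62.55/EI
  relative rotation θ_0 = (440.9 + 62.55)/EI = 503.4/EI
A unit hogging moment at Y produces rotation L₁/(3EI) + L₂/(3EI) = 4/EI.
Slope continuity at Y: θ_0 = M_Y·4/EI, so M_Y = 503.4/4 = 125.9 kN·m (hogging).
Span XY, ΣM about X with M_Y applied at Y: R_Y^{XY}·8 = 406 + 125.9, so R_Y^{XY} = 66.48 kN and R_X = 154 − 66.48 = 87.52 kN.
Span YZ, ΣM about Z: R_Y^{YZ}·4 = 305.7 + 125.9, so R_Y^{YZ} = 107.9 kN and R_Z = 91.8 − 107.9 = -16.09 kN.
R_Y = 66.48 + 107.9 = 174.4 kN.

R_Y = 174.4 kN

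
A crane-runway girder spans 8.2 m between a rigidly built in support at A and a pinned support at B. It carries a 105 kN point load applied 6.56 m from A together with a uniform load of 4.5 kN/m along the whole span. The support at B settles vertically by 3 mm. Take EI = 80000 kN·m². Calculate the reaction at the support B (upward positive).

Release the roller at B. Primary structure: cantilever fixed at A.
Deflection at B on the released cantilever, summing each load's contribution:
  point load 105 at a = 6.56: Pa²(3L − a)/(6EI) = 13586/EI
  UDL 4.5: wL⁴/(8EI) = 2543/EI
  δ_0 = 16129/EI
Tip deflection under a unit load at B: L³/(3EI) = 183.8/EI.
With EI = 80000 kN·m²: δ_0 = 0.20161 m and δ_{BB} = 0.002297 m/kN.
Compatibility — the beam at B must follow the support down by 0.003 m: δ_0 − R_B·δ_{BB} = 0.003, so R_B = (0.20161 − 0.003)/0.002297 = 86.45 kN.

R_B = 86.45 kN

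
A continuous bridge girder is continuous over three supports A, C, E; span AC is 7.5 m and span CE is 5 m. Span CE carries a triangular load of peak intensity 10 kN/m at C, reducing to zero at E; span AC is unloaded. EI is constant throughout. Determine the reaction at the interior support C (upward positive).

Take M_C as the redundant. Released structure: two simple spans AC and CE with a hinge at C.
Rotations at C on the released spans (each span's end-slope, ×1/EI):
  span CE: triangular load, peak 10: w₀L³/(45EI) = 27.78/EI
  relative rotation θ_0 = (0 + 27.78)/EI = 27.78/EI
A unit hogging moment at C produces rotation L₁/(3EI) + L₂/(3EI) = 4.167/EI.
Compatibility: M_C·(L₁+L₂)/(3EI) = θ_0, giving M_C = 6.667 kN·m (hogging).
Span AC, ΣM about A with M_C applied at C: R_C^{AC}·7.5 = 0 + 6.667, so R_C^{AC} = 0.8889 kN and R_A = 0 − 0.8889 = -0.8889 kN.
Span CE, ΣM about E: R_C^{CE}·5 = 83.33 + 6.667, so R_C^{CE} = 18 kN and R_E = 25 − 18 = 7 kN.
R_C = 0.8889 + 18 = 18.89 kN.

R_C = 18.89 kN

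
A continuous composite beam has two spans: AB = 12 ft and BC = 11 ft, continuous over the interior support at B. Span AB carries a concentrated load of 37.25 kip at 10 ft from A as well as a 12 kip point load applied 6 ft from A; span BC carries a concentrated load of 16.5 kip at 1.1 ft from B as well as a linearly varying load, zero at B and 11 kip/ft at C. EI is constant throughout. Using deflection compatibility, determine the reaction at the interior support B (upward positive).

Insert a hinge at B; M_B is the redundant, and each span becomes simply supported.
Discontinuity in slope at B on the released structure — sum the simple-span end rotations:
  span AB: point load 37.25 at a = 10: Pab(L + a)/(6LEI) = 227.6/EI
  span AB: point load 12 at a = 6: Pab(L + a)/(6LEI) = 108/EI
  span BC: point load 16.5 at a = 1.1: Pab(L + b)/(6LEI) = 56.9/EI
  span BC: triangular load, peak 11: 7w₀L³/(360EI) = 284.7/EI
  relative rotation θ_0 = (335.6 + 341.6)/EI = 677.2/EI
A unit hogging moment at B produces rotation L₁/(3EI) + L₂/(3EI) = 7.667/EI.
Compatibility: M_B·(L₁+L₂)/(3EI) = θ_0, giving M_B = 88.33 kip·ft (hogging).
Span AB, ΣM about A with M_B applied at B: R_B^{AB}·12 = 444.5 + 88.33, so R_B^{AB} = 44.4 kip and R_A = 49.25 − 44.4 = 4.847 kip.
Span BC, ΣM about C: R_B^{BC}·11 = 385.2 + 88.33, so R_B^{BC} = 43.05 kip and R_C = 77 − 43.05 = 33.95 kip.
R_B = 44.4 + 43.05 = 87.45 kip.

R_B = 87.45 kip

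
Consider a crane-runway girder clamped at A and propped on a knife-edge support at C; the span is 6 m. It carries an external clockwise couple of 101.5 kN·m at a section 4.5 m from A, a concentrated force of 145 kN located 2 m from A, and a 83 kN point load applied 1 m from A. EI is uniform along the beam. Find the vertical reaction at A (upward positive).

Release the roller at C. Primary structure: cantilever fixed at A.
Downward deflection at the released point C due to the loads:
  clockwise couple 101.5 at a = 4.5: M₀a(2L − a)/(2EI) = 1713/EI
  point load 145 at a = 2: Pa²(3L − a)/(6EI) = 1547/EI
  point load 83 at a = 1: Pa²(3L − a)/(6EI) = 235.2/EI
  δ_0 = 3495/EI
Flexibility coefficient — unit upward force at C: δ_{CC} = L³/(3EI) = 72/EI.
The prop prevents deflection at C: R_C = δ_0/δ_{CC} = 3495/72 = 48.54 kN.
Vertical equilibrium: R_A = ΣP − R_C = 228 − 48.54 = 179.5 kN.

R_A = 179.5 kN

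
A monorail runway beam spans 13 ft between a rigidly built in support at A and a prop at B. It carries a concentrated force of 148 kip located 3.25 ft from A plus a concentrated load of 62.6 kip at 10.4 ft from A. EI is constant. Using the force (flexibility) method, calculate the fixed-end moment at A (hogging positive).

M_A = 393.8 kip·ft

Remove the prop at B; the released (primary) structure is a cantilever built in at A.
Primary-structure tip deflection at B by superposition:
  point load 148 at a = 3.25: Pa²(3L − a)/(6EI) = 9314/EI
  point load 62.6 at a = 10.4: Pa²(3L − a)/(6EI) = 32274/EI
  δ_0 = 41589/EI
Flexibility coefficient — unit upward force at B: δ_{BB} = L³/(3EI) = 732.3/EI.
The prop prevents deflection at B: R_B = δ_0/δ_{BB} = 41589/732.3 = 56.79 kip.
Moment equilibrium about A: M_A = Σ(load moments about A) − R_B·L = 1132 − 56.79×13 = 393.8 kip·ft.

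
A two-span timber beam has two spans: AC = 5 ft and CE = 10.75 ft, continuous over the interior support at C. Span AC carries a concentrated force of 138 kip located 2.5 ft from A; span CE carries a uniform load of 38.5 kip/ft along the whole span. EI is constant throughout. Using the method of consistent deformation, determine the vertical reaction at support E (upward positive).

R_E = 167.8 kip

Release continuity at C by inserting a hinge; the redundant is the internal moment M_C. The primary structure is two simply-supported spans AC and CE.
Rotations at C on the released spans (each span's end-slope, ×1/EI):
  span AC: point load 138 at a = 2.5: Pab(L + a)/(6LEI) = 215.6/EI
  span CE: UDL 38.5: wL³/(24EI) = 1993/EI
  relative rotation θ_0 = (215.6 + 1993)/EI = 2208/EI
A unit hogging moment at C produces rotation L₁/(3EI) + L₂/(3EI) = 5.25/EI.
Slope continuity at C: θ_0 = M_C·5.25/EI, so M_C = 2208/5.25 = 420.7 kip·ft (hogging).
Span CE, ΣM about E: R_C^{CE}·10.75 = 2225 + 420.7, so R_C^{CE} = 246.1 kip and R_E = 413.9 − 246.1 = 167.8 kip.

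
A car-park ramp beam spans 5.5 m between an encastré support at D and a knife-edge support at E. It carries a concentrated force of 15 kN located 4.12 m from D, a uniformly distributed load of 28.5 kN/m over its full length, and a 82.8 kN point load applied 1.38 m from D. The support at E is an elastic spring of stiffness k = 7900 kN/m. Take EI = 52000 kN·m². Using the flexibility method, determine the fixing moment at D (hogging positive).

Release the roller at E. Primary structure: cantilever fixed at D.
Deflection at E on the released cantilever, summing each load's contribution:
  point load 15 at a = 4.12: Pa²(3L − a)/(6EI) = 525.4/EI
  UDL 28.5: wL⁴/(8EI) = 3260/EI
  point load 82.8 at a = 1.38: Pa²(3L − a)/(6EI) = 397.4/EI
  δ_0 = 4183/EI
Flexibility coefficient — unit upward force at E: δ_{EE} = L³/(3EI) = 55.46/EI.
With EI = 52000 kN·m²: δ_0 = 0.080435 m and δ_{EE} = 0.001067 m/kN.
Compatibility — the spring shortens by R_E/k under the reaction it provides: δ_0 − R_E·δ_{EE} = R_E/k. With 1/k = 0.000127 m/kN, R_E = δ_0 / (δ_{EE} + 1/k) = 0.080435 / (0.001067 + 0.000127) = 67.42 kN.
Moment equilibrium about D: M_D = Σ(load moments about D) − R_E·L = 607.1 − 67.42×5.5 = 236.3 kN·m.

M_D = 236.3 kN·m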